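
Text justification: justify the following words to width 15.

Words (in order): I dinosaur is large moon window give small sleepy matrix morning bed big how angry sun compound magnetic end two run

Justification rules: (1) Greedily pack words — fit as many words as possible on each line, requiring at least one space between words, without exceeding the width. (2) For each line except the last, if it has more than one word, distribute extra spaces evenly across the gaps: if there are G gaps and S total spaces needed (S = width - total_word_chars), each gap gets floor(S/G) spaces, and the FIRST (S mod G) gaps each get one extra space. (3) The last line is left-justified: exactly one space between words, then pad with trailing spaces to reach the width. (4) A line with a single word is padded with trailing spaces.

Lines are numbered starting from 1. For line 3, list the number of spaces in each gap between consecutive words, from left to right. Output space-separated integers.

Line 1: ['I', 'dinosaur', 'is'] (min_width=13, slack=2)
Line 2: ['large', 'moon'] (min_width=10, slack=5)
Line 3: ['window', 'give'] (min_width=11, slack=4)
Line 4: ['small', 'sleepy'] (min_width=12, slack=3)
Line 5: ['matrix', 'morning'] (min_width=14, slack=1)
Line 6: ['bed', 'big', 'how'] (min_width=11, slack=4)
Line 7: ['angry', 'sun'] (min_width=9, slack=6)
Line 8: ['compound'] (min_width=8, slack=7)
Line 9: ['magnetic', 'end'] (min_width=12, slack=3)
Line 10: ['two', 'run'] (min_width=7, slack=8)

Answer: 5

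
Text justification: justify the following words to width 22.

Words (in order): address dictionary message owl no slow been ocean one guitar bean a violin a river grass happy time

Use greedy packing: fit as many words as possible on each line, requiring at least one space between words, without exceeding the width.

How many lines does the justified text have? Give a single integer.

Line 1: ['address', 'dictionary'] (min_width=18, slack=4)
Line 2: ['message', 'owl', 'no', 'slow'] (min_width=19, slack=3)
Line 3: ['been', 'ocean', 'one', 'guitar'] (min_width=21, slack=1)
Line 4: ['bean', 'a', 'violin', 'a', 'river'] (min_width=21, slack=1)
Line 5: ['grass', 'happy', 'time'] (min_width=16, slack=6)
Total lines: 5

Answer: 5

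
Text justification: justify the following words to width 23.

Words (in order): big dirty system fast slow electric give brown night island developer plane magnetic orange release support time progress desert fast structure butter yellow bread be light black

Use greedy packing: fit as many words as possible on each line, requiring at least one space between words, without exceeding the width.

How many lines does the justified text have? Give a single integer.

Line 1: ['big', 'dirty', 'system', 'fast'] (min_width=21, slack=2)
Line 2: ['slow', 'electric', 'give'] (min_width=18, slack=5)
Line 3: ['brown', 'night', 'island'] (min_width=18, slack=5)
Line 4: ['developer', 'plane'] (min_width=15, slack=8)
Line 5: ['magnetic', 'orange', 'release'] (min_width=23, slack=0)
Line 6: ['support', 'time', 'progress'] (min_width=21, slack=2)
Line 7: ['desert', 'fast', 'structure'] (min_width=21, slack=2)
Line 8: ['butter', 'yellow', 'bread', 'be'] (min_width=22, slack=1)
Line 9: ['light', 'black'] (min_width=11, slack=12)
Total lines: 9

Answer: 9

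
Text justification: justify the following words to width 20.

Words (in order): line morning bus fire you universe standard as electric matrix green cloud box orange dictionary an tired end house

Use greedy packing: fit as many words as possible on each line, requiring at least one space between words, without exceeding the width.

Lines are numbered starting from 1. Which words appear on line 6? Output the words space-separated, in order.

Line 1: ['line', 'morning', 'bus'] (min_width=16, slack=4)
Line 2: ['fire', 'you', 'universe'] (min_width=17, slack=3)
Line 3: ['standard', 'as', 'electric'] (min_width=20, slack=0)
Line 4: ['matrix', 'green', 'cloud'] (min_width=18, slack=2)
Line 5: ['box', 'orange'] (min_width=10, slack=10)
Line 6: ['dictionary', 'an', 'tired'] (min_width=19, slack=1)
Line 7: ['end', 'house'] (min_width=9, slack=11)

Answer: dictionary an tired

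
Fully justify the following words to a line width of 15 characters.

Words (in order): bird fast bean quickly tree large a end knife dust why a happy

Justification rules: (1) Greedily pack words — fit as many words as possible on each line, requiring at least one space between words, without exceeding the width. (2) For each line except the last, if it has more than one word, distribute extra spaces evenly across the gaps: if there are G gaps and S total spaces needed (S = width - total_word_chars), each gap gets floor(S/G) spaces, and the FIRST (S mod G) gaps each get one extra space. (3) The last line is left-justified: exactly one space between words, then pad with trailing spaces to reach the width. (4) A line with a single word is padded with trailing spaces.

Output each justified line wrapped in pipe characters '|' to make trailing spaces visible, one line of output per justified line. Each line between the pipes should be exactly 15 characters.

Answer: |bird  fast bean|
|quickly    tree|
|large   a   end|
|knife  dust why|
|a happy        |

Derivation:
Line 1: ['bird', 'fast', 'bean'] (min_width=14, slack=1)
Line 2: ['quickly', 'tree'] (min_width=12, slack=3)
Line 3: ['large', 'a', 'end'] (min_width=11, slack=4)
Line 4: ['knife', 'dust', 'why'] (min_width=14, slack=1)
Line 5: ['a', 'happy'] (min_width=7, slack=8)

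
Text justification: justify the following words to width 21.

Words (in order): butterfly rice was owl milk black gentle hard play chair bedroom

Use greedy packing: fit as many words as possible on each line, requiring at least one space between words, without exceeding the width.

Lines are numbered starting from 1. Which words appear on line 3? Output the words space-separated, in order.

Line 1: ['butterfly', 'rice', 'was'] (min_width=18, slack=3)
Line 2: ['owl', 'milk', 'black', 'gentle'] (min_width=21, slack=0)
Line 3: ['hard', 'play', 'chair'] (min_width=15, slack=6)
Line 4: ['bedroom'] (min_width=7, slack=14)

Answer: hard play chair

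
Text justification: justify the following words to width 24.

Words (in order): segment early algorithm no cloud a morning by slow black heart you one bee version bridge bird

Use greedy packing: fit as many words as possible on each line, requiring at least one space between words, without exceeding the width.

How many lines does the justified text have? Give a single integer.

Answer: 4

Derivation:
Line 1: ['segment', 'early', 'algorithm'] (min_width=23, slack=1)
Line 2: ['no', 'cloud', 'a', 'morning', 'by'] (min_width=21, slack=3)
Line 3: ['slow', 'black', 'heart', 'you', 'one'] (min_width=24, slack=0)
Line 4: ['bee', 'version', 'bridge', 'bird'] (min_width=23, slack=1)
Total lines: 4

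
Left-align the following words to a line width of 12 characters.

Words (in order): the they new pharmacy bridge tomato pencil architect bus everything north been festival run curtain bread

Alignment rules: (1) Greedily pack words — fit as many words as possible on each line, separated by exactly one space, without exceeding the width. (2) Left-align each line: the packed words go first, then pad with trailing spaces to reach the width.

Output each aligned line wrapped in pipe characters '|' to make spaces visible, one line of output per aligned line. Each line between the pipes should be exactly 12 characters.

Line 1: ['the', 'they', 'new'] (min_width=12, slack=0)
Line 2: ['pharmacy'] (min_width=8, slack=4)
Line 3: ['bridge'] (min_width=6, slack=6)
Line 4: ['tomato'] (min_width=6, slack=6)
Line 5: ['pencil'] (min_width=6, slack=6)
Line 6: ['architect'] (min_width=9, slack=3)
Line 7: ['bus'] (min_width=3, slack=9)
Line 8: ['everything'] (min_width=10, slack=2)
Line 9: ['north', 'been'] (min_width=10, slack=2)
Line 10: ['festival', 'run'] (min_width=12, slack=0)
Line 11: ['curtain'] (min_width=7, slack=5)
Line 12: ['bread'] (min_width=5, slack=7)

Answer: |the they new|
|pharmacy    |
|bridge      |
|tomato      |
|pencil      |
|architect   |
|bus         |
|everything  |
|north been  |
|festival run|
|curtain     |
|bread       |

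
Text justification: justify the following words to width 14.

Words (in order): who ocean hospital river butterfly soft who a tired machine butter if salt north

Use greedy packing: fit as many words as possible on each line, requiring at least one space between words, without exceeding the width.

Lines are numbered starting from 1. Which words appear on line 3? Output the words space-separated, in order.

Answer: butterfly soft

Derivation:
Line 1: ['who', 'ocean'] (min_width=9, slack=5)
Line 2: ['hospital', 'river'] (min_width=14, slack=0)
Line 3: ['butterfly', 'soft'] (min_width=14, slack=0)
Line 4: ['who', 'a', 'tired'] (min_width=11, slack=3)
Line 5: ['machine', 'butter'] (min_width=14, slack=0)
Line 6: ['if', 'salt', 'north'] (min_width=13, slack=1)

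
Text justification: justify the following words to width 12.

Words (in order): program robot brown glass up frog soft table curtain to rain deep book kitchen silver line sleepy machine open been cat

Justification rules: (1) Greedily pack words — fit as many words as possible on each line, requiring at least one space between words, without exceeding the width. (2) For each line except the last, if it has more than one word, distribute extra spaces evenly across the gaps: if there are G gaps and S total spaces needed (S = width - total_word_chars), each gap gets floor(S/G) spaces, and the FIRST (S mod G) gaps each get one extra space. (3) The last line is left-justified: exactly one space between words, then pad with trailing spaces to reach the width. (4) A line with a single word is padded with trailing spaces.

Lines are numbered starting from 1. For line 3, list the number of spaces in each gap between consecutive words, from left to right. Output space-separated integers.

Answer: 5

Derivation:
Line 1: ['program'] (min_width=7, slack=5)
Line 2: ['robot', 'brown'] (min_width=11, slack=1)
Line 3: ['glass', 'up'] (min_width=8, slack=4)
Line 4: ['frog', 'soft'] (min_width=9, slack=3)
Line 5: ['table'] (min_width=5, slack=7)
Line 6: ['curtain', 'to'] (min_width=10, slack=2)
Line 7: ['rain', 'deep'] (min_width=9, slack=3)
Line 8: ['book', 'kitchen'] (min_width=12, slack=0)
Line 9: ['silver', 'line'] (min_width=11, slack=1)
Line 10: ['sleepy'] (min_width=6, slack=6)
Line 11: ['machine', 'open'] (min_width=12, slack=0)
Line 12: ['been', 'cat'] (min_width=8, slack=4)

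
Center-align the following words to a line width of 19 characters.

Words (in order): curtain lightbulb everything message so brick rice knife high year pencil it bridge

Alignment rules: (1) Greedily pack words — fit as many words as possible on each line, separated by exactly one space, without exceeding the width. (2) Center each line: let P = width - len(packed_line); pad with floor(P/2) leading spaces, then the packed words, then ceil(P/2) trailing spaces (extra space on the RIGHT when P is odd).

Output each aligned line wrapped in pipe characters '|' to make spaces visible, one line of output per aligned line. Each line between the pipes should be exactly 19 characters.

Answer: | curtain lightbulb |
|everything message |
|so brick rice knife|
|high year pencil it|
|      bridge       |

Derivation:
Line 1: ['curtain', 'lightbulb'] (min_width=17, slack=2)
Line 2: ['everything', 'message'] (min_width=18, slack=1)
Line 3: ['so', 'brick', 'rice', 'knife'] (min_width=19, slack=0)
Line 4: ['high', 'year', 'pencil', 'it'] (min_width=19, slack=0)
Line 5: ['bridge'] (min_width=6, slack=13)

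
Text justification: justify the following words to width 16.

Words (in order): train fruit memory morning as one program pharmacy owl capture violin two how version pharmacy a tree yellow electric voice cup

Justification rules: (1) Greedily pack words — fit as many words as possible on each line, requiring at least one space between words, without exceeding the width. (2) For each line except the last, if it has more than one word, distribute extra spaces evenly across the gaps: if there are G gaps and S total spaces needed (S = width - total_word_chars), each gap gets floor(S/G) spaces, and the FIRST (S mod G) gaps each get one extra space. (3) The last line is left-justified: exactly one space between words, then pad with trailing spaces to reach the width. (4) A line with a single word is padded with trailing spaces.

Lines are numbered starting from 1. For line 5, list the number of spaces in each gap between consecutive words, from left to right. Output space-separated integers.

Answer: 3

Derivation:
Line 1: ['train', 'fruit'] (min_width=11, slack=5)
Line 2: ['memory', 'morning'] (min_width=14, slack=2)
Line 3: ['as', 'one', 'program'] (min_width=14, slack=2)
Line 4: ['pharmacy', 'owl'] (min_width=12, slack=4)
Line 5: ['capture', 'violin'] (min_width=14, slack=2)
Line 6: ['two', 'how', 'version'] (min_width=15, slack=1)
Line 7: ['pharmacy', 'a', 'tree'] (min_width=15, slack=1)
Line 8: ['yellow', 'electric'] (min_width=15, slack=1)
Line 9: ['voice', 'cup'] (min_width=9, slack=7)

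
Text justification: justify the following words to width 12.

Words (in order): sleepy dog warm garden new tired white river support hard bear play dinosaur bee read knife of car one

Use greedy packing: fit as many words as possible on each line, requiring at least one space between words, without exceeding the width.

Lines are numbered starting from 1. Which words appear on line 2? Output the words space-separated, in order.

Answer: warm garden

Derivation:
Line 1: ['sleepy', 'dog'] (min_width=10, slack=2)
Line 2: ['warm', 'garden'] (min_width=11, slack=1)
Line 3: ['new', 'tired'] (min_width=9, slack=3)
Line 4: ['white', 'river'] (min_width=11, slack=1)
Line 5: ['support', 'hard'] (min_width=12, slack=0)
Line 6: ['bear', 'play'] (min_width=9, slack=3)
Line 7: ['dinosaur', 'bee'] (min_width=12, slack=0)
Line 8: ['read', 'knife'] (min_width=10, slack=2)
Line 9: ['of', 'car', 'one'] (min_width=10, slack=2)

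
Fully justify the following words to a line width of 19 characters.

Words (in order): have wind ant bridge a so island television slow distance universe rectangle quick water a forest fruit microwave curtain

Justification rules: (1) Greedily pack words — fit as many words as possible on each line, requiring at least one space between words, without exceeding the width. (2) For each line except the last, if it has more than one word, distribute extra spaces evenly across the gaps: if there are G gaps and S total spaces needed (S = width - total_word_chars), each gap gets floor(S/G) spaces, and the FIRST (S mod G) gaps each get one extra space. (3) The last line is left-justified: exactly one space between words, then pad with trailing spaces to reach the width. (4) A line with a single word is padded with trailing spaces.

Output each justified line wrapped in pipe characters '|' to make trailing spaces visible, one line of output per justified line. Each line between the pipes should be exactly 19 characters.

Answer: |have    wind    ant|
|bridge  a so island|
|television     slow|
|distance   universe|
|rectangle     quick|
|water    a   forest|
|fruit     microwave|
|curtain            |

Derivation:
Line 1: ['have', 'wind', 'ant'] (min_width=13, slack=6)
Line 2: ['bridge', 'a', 'so', 'island'] (min_width=18, slack=1)
Line 3: ['television', 'slow'] (min_width=15, slack=4)
Line 4: ['distance', 'universe'] (min_width=17, slack=2)
Line 5: ['rectangle', 'quick'] (min_width=15, slack=4)
Line 6: ['water', 'a', 'forest'] (min_width=14, slack=5)
Line 7: ['fruit', 'microwave'] (min_width=15, slack=4)
Line 8: ['curtain'] (min_width=7, slack=12)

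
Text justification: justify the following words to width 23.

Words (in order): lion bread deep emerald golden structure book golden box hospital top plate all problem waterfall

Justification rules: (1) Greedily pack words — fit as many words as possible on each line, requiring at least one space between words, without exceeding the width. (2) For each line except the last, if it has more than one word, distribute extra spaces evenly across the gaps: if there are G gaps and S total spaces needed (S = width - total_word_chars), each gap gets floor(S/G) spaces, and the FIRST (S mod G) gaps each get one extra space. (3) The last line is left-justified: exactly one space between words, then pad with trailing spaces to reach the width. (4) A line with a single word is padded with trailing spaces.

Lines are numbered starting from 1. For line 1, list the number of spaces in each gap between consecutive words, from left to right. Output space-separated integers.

Answer: 1 1 1

Derivation:
Line 1: ['lion', 'bread', 'deep', 'emerald'] (min_width=23, slack=0)
Line 2: ['golden', 'structure', 'book'] (min_width=21, slack=2)
Line 3: ['golden', 'box', 'hospital', 'top'] (min_width=23, slack=0)
Line 4: ['plate', 'all', 'problem'] (min_width=17, slack=6)
Line 5: ['waterfall'] (min_width=9, slack=14)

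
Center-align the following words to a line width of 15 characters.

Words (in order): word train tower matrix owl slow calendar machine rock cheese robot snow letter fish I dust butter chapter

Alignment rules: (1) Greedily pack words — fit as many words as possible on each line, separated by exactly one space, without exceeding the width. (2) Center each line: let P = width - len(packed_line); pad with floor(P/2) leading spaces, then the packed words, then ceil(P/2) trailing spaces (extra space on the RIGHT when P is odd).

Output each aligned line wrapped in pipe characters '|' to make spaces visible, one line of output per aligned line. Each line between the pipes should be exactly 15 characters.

Line 1: ['word', 'train'] (min_width=10, slack=5)
Line 2: ['tower', 'matrix'] (min_width=12, slack=3)
Line 3: ['owl', 'slow'] (min_width=8, slack=7)
Line 4: ['calendar'] (min_width=8, slack=7)
Line 5: ['machine', 'rock'] (min_width=12, slack=3)
Line 6: ['cheese', 'robot'] (min_width=12, slack=3)
Line 7: ['snow', 'letter'] (min_width=11, slack=4)
Line 8: ['fish', 'I', 'dust'] (min_width=11, slack=4)
Line 9: ['butter', 'chapter'] (min_width=14, slack=1)

Answer: |  word train   |
| tower matrix  |
|   owl slow    |
|   calendar    |
| machine rock  |
| cheese robot  |
|  snow letter  |
|  fish I dust  |
|butter chapter |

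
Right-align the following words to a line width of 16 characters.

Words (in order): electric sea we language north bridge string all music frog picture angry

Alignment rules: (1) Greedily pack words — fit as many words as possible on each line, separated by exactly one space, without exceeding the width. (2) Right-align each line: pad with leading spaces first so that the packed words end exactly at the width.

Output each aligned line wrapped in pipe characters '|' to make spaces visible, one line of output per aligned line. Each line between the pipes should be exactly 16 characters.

Answer: | electric sea we|
|  language north|
|   bridge string|
|  all music frog|
|   picture angry|

Derivation:
Line 1: ['electric', 'sea', 'we'] (min_width=15, slack=1)
Line 2: ['language', 'north'] (min_width=14, slack=2)
Line 3: ['bridge', 'string'] (min_width=13, slack=3)
Line 4: ['all', 'music', 'frog'] (min_width=14, slack=2)
Line 5: ['picture', 'angry'] (min_width=13, slack=3)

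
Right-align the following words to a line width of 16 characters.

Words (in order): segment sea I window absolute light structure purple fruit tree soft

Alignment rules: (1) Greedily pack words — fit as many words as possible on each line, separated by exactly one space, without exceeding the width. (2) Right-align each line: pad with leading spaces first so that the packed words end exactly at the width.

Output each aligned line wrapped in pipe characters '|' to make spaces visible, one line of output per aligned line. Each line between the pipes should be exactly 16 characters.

Answer: |   segment sea I|
| window absolute|
| light structure|
|    purple fruit|
|       tree soft|

Derivation:
Line 1: ['segment', 'sea', 'I'] (min_width=13, slack=3)
Line 2: ['window', 'absolute'] (min_width=15, slack=1)
Line 3: ['light', 'structure'] (min_width=15, slack=1)
Line 4: ['purple', 'fruit'] (min_width=12, slack=4)
Line 5: ['tree', 'soft'] (min_width=9, slack=7)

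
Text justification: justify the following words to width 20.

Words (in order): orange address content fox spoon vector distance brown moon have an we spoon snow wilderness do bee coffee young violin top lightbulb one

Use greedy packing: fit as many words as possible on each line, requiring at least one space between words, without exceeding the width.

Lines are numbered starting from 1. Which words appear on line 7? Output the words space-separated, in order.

Answer: coffee young violin

Derivation:
Line 1: ['orange', 'address'] (min_width=14, slack=6)
Line 2: ['content', 'fox', 'spoon'] (min_width=17, slack=3)
Line 3: ['vector', 'distance'] (min_width=15, slack=5)
Line 4: ['brown', 'moon', 'have', 'an'] (min_width=18, slack=2)
Line 5: ['we', 'spoon', 'snow'] (min_width=13, slack=7)
Line 6: ['wilderness', 'do', 'bee'] (min_width=17, slack=3)
Line 7: ['coffee', 'young', 'violin'] (min_width=19, slack=1)
Line 8: ['top', 'lightbulb', 'one'] (min_width=17, slack=3)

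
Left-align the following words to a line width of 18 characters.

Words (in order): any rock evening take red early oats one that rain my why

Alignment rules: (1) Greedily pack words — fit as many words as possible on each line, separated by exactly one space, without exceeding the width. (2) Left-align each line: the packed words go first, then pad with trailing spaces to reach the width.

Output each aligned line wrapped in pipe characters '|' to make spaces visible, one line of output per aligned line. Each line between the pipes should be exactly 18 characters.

Line 1: ['any', 'rock', 'evening'] (min_width=16, slack=2)
Line 2: ['take', 'red', 'early'] (min_width=14, slack=4)
Line 3: ['oats', 'one', 'that', 'rain'] (min_width=18, slack=0)
Line 4: ['my', 'why'] (min_width=6, slack=12)

Answer: |any rock evening  |
|take red early    |
|oats one that rain|
|my why            |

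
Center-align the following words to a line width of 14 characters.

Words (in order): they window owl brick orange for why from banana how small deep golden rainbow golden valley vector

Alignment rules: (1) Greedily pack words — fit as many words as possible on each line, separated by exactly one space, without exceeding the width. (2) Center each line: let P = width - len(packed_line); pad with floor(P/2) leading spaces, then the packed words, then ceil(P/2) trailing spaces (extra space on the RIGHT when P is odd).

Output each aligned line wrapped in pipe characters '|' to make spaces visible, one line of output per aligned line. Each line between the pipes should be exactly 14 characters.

Line 1: ['they', 'window'] (min_width=11, slack=3)
Line 2: ['owl', 'brick'] (min_width=9, slack=5)
Line 3: ['orange', 'for', 'why'] (min_width=14, slack=0)
Line 4: ['from', 'banana'] (min_width=11, slack=3)
Line 5: ['how', 'small', 'deep'] (min_width=14, slack=0)
Line 6: ['golden', 'rainbow'] (min_width=14, slack=0)
Line 7: ['golden', 'valley'] (min_width=13, slack=1)
Line 8: ['vector'] (min_width=6, slack=8)

Answer: | they window  |
|  owl brick   |
|orange for why|
| from banana  |
|how small deep|
|golden rainbow|
|golden valley |
|    vector    |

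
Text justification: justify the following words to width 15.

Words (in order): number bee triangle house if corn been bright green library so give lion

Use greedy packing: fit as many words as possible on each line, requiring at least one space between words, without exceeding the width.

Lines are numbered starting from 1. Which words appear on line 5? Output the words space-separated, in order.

Line 1: ['number', 'bee'] (min_width=10, slack=5)
Line 2: ['triangle', 'house'] (min_width=14, slack=1)
Line 3: ['if', 'corn', 'been'] (min_width=12, slack=3)
Line 4: ['bright', 'green'] (min_width=12, slack=3)
Line 5: ['library', 'so', 'give'] (min_width=15, slack=0)
Line 6: ['lion'] (min_width=4, slack=11)

Answer: library so give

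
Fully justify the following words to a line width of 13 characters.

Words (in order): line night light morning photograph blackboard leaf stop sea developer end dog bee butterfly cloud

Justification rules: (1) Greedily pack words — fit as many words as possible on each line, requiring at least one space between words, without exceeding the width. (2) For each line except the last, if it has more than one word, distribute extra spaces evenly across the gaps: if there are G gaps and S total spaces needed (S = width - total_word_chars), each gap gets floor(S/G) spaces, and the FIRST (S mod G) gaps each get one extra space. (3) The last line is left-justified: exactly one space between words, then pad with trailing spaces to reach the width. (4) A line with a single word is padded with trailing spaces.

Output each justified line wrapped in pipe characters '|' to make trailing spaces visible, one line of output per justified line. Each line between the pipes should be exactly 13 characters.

Answer: |line    night|
|light morning|
|photograph   |
|blackboard   |
|leaf stop sea|
|developer end|
|dog       bee|
|butterfly    |
|cloud        |

Derivation:
Line 1: ['line', 'night'] (min_width=10, slack=3)
Line 2: ['light', 'morning'] (min_width=13, slack=0)
Line 3: ['photograph'] (min_width=10, slack=3)
Line 4: ['blackboard'] (min_width=10, slack=3)
Line 5: ['leaf', 'stop', 'sea'] (min_width=13, slack=0)
Line 6: ['developer', 'end'] (min_width=13, slack=0)
Line 7: ['dog', 'bee'] (min_width=7, slack=6)
Line 8: ['butterfly'] (min_width=9, slack=4)
Line 9: ['cloud'] (min_width=5, slack=8)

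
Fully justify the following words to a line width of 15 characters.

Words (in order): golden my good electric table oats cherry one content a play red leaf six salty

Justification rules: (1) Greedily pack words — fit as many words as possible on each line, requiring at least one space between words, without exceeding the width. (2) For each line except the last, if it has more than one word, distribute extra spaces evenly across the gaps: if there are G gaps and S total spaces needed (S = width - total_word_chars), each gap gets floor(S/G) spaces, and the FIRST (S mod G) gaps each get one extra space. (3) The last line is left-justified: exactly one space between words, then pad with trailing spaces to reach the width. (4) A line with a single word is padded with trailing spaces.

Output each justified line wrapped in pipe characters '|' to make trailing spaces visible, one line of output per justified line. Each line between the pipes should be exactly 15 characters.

Answer: |golden  my good|
|electric  table|
|oats cherry one|
|content  a play|
|red   leaf  six|
|salty          |

Derivation:
Line 1: ['golden', 'my', 'good'] (min_width=14, slack=1)
Line 2: ['electric', 'table'] (min_width=14, slack=1)
Line 3: ['oats', 'cherry', 'one'] (min_width=15, slack=0)
Line 4: ['content', 'a', 'play'] (min_width=14, slack=1)
Line 5: ['red', 'leaf', 'six'] (min_width=12, slack=3)
Line 6: ['salty'] (min_width=5, slack=10)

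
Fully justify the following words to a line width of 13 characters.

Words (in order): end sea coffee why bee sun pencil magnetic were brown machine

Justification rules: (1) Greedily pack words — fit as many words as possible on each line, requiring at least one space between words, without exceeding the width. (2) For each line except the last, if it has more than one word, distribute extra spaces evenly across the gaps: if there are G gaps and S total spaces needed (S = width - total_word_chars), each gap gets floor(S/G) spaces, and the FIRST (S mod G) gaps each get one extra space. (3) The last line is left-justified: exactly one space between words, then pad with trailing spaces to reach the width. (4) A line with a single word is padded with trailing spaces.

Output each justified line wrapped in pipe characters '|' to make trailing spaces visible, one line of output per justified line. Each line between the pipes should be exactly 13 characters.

Answer: |end       sea|
|coffee    why|
|bee       sun|
|pencil       |
|magnetic were|
|brown machine|

Derivation:
Line 1: ['end', 'sea'] (min_width=7, slack=6)
Line 2: ['coffee', 'why'] (min_width=10, slack=3)
Line 3: ['bee', 'sun'] (min_width=7, slack=6)
Line 4: ['pencil'] (min_width=6, slack=7)
Line 5: ['magnetic', 'were'] (min_width=13, slack=0)
Line 6: ['brown', 'machine'] (min_width=13, slack=0)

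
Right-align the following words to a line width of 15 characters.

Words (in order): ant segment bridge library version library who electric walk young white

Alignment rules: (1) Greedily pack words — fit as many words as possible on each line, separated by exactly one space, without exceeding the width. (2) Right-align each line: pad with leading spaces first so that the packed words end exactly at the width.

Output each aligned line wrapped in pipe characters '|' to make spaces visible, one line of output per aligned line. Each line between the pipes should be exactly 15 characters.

Line 1: ['ant', 'segment'] (min_width=11, slack=4)
Line 2: ['bridge', 'library'] (min_width=14, slack=1)
Line 3: ['version', 'library'] (min_width=15, slack=0)
Line 4: ['who', 'electric'] (min_width=12, slack=3)
Line 5: ['walk', 'young'] (min_width=10, slack=5)
Line 6: ['white'] (min_width=5, slack=10)

Answer: |    ant segment|
| bridge library|
|version library|
|   who electric|
|     walk young|
|          white|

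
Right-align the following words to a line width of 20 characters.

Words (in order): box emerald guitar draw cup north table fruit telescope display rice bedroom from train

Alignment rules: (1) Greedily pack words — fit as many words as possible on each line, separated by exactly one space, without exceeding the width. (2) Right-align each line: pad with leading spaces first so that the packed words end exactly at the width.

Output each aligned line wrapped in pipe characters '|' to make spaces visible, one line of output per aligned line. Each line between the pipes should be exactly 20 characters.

Line 1: ['box', 'emerald', 'guitar'] (min_width=18, slack=2)
Line 2: ['draw', 'cup', 'north', 'table'] (min_width=20, slack=0)
Line 3: ['fruit', 'telescope'] (min_width=15, slack=5)
Line 4: ['display', 'rice', 'bedroom'] (min_width=20, slack=0)
Line 5: ['from', 'train'] (min_width=10, slack=10)

Answer: |  box emerald guitar|
|draw cup north table|
|     fruit telescope|
|display rice bedroom|
|          from train|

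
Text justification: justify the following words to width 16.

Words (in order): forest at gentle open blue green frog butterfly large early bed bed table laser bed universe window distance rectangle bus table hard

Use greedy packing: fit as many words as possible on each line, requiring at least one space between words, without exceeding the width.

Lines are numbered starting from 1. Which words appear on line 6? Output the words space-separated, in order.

Answer: bed universe

Derivation:
Line 1: ['forest', 'at', 'gentle'] (min_width=16, slack=0)
Line 2: ['open', 'blue', 'green'] (min_width=15, slack=1)
Line 3: ['frog', 'butterfly'] (min_width=14, slack=2)
Line 4: ['large', 'early', 'bed'] (min_width=15, slack=1)
Line 5: ['bed', 'table', 'laser'] (min_width=15, slack=1)
Line 6: ['bed', 'universe'] (min_width=12, slack=4)
Line 7: ['window', 'distance'] (min_width=15, slack=1)
Line 8: ['rectangle', 'bus'] (min_width=13, slack=3)
Line 9: ['table', 'hard'] (min_width=10, slack=6)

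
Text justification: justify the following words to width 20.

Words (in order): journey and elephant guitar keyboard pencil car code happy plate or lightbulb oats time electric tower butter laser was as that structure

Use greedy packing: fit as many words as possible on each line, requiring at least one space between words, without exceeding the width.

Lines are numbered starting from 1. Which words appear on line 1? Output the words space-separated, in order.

Answer: journey and elephant

Derivation:
Line 1: ['journey', 'and', 'elephant'] (min_width=20, slack=0)
Line 2: ['guitar', 'keyboard'] (min_width=15, slack=5)
Line 3: ['pencil', 'car', 'code'] (min_width=15, slack=5)
Line 4: ['happy', 'plate', 'or'] (min_width=14, slack=6)
Line 5: ['lightbulb', 'oats', 'time'] (min_width=19, slack=1)
Line 6: ['electric', 'tower'] (min_width=14, slack=6)
Line 7: ['butter', 'laser', 'was', 'as'] (min_width=19, slack=1)
Line 8: ['that', 'structure'] (min_width=14, slack=6)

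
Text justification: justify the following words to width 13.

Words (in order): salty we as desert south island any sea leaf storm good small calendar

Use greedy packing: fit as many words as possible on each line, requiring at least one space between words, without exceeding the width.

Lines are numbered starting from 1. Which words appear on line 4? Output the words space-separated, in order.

Answer: sea leaf

Derivation:
Line 1: ['salty', 'we', 'as'] (min_width=11, slack=2)
Line 2: ['desert', 'south'] (min_width=12, slack=1)
Line 3: ['island', 'any'] (min_width=10, slack=3)
Line 4: ['sea', 'leaf'] (min_width=8, slack=5)
Line 5: ['storm', 'good'] (min_width=10, slack=3)
Line 6: ['small'] (min_width=5, slack=8)
Line 7: ['calendar'] (min_width=8, slack=5)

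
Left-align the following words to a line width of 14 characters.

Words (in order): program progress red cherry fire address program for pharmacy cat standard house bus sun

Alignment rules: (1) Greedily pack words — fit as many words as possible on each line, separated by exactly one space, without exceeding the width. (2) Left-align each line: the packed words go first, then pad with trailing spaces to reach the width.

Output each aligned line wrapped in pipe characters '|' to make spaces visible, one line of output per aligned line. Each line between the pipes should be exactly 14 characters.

Answer: |program       |
|progress red  |
|cherry fire   |
|address       |
|program for   |
|pharmacy cat  |
|standard house|
|bus sun       |

Derivation:
Line 1: ['program'] (min_width=7, slack=7)
Line 2: ['progress', 'red'] (min_width=12, slack=2)
Line 3: ['cherry', 'fire'] (min_width=11, slack=3)
Line 4: ['address'] (min_width=7, slack=7)
Line 5: ['program', 'for'] (min_width=11, slack=3)
Line 6: ['pharmacy', 'cat'] (min_width=12, slack=2)
Line 7: ['standard', 'house'] (min_width=14, slack=0)
Line 8: ['bus', 'sun'] (min_width=7, slack=7)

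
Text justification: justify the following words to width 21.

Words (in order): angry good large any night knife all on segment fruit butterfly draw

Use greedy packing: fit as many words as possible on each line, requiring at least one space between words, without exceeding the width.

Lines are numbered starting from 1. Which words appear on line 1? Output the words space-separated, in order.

Line 1: ['angry', 'good', 'large', 'any'] (min_width=20, slack=1)
Line 2: ['night', 'knife', 'all', 'on'] (min_width=18, slack=3)
Line 3: ['segment', 'fruit'] (min_width=13, slack=8)
Line 4: ['butterfly', 'draw'] (min_width=14, slack=7)

Answer: angry good large any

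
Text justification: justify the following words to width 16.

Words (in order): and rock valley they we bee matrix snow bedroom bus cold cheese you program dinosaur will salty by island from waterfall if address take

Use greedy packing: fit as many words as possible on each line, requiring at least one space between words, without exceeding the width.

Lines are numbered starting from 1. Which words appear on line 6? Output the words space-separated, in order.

Line 1: ['and', 'rock', 'valley'] (min_width=15, slack=1)
Line 2: ['they', 'we', 'bee'] (min_width=11, slack=5)
Line 3: ['matrix', 'snow'] (min_width=11, slack=5)
Line 4: ['bedroom', 'bus', 'cold'] (min_width=16, slack=0)
Line 5: ['cheese', 'you'] (min_width=10, slack=6)
Line 6: ['program', 'dinosaur'] (min_width=16, slack=0)
Line 7: ['will', 'salty', 'by'] (min_width=13, slack=3)
Line 8: ['island', 'from'] (min_width=11, slack=5)
Line 9: ['waterfall', 'if'] (min_width=12, slack=4)
Line 10: ['address', 'take'] (min_width=12, slack=4)

Answer: program dinosaur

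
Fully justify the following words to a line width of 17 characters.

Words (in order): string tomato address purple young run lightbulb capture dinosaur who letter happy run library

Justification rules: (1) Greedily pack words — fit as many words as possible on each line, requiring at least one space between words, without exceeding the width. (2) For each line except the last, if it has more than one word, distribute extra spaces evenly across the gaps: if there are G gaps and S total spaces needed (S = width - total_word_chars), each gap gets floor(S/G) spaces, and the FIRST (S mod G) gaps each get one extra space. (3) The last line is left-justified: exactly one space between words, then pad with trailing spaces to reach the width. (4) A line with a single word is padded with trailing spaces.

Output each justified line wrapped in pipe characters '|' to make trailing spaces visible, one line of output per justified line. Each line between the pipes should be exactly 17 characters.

Line 1: ['string', 'tomato'] (min_width=13, slack=4)
Line 2: ['address', 'purple'] (min_width=14, slack=3)
Line 3: ['young', 'run'] (min_width=9, slack=8)
Line 4: ['lightbulb', 'capture'] (min_width=17, slack=0)
Line 5: ['dinosaur', 'who'] (min_width=12, slack=5)
Line 6: ['letter', 'happy', 'run'] (min_width=16, slack=1)
Line 7: ['library'] (min_width=7, slack=10)

Answer: |string     tomato|
|address    purple|
|young         run|
|lightbulb capture|
|dinosaur      who|
|letter  happy run|
|library          |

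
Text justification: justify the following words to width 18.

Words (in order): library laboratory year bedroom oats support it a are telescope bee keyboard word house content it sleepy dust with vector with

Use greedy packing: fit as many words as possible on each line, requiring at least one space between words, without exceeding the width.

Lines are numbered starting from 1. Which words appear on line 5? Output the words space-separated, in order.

Line 1: ['library', 'laboratory'] (min_width=18, slack=0)
Line 2: ['year', 'bedroom', 'oats'] (min_width=17, slack=1)
Line 3: ['support', 'it', 'a', 'are'] (min_width=16, slack=2)
Line 4: ['telescope', 'bee'] (min_width=13, slack=5)
Line 5: ['keyboard', 'word'] (min_width=13, slack=5)
Line 6: ['house', 'content', 'it'] (min_width=16, slack=2)
Line 7: ['sleepy', 'dust', 'with'] (min_width=16, slack=2)
Line 8: ['vector', 'with'] (min_width=11, slack=7)

Answer: keyboard word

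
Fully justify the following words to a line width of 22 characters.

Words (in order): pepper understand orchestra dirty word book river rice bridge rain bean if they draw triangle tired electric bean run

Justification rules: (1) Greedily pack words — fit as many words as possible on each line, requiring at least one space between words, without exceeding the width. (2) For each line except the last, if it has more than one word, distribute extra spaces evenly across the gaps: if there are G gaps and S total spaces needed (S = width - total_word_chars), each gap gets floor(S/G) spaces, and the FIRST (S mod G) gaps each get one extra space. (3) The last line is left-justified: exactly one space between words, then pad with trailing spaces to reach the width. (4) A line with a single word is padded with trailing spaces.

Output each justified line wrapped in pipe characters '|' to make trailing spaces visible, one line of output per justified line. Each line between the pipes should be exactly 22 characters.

Answer: |pepper      understand|
|orchestra  dirty  word|
|book river rice bridge|
|rain bean if they draw|
|triangle         tired|
|electric bean run     |

Derivation:
Line 1: ['pepper', 'understand'] (min_width=17, slack=5)
Line 2: ['orchestra', 'dirty', 'word'] (min_width=20, slack=2)
Line 3: ['book', 'river', 'rice', 'bridge'] (min_width=22, slack=0)
Line 4: ['rain', 'bean', 'if', 'they', 'draw'] (min_width=22, slack=0)
Line 5: ['triangle', 'tired'] (min_width=14, slack=8)
Line 6: ['electric', 'bean', 'run'] (min_width=17, slack=5)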